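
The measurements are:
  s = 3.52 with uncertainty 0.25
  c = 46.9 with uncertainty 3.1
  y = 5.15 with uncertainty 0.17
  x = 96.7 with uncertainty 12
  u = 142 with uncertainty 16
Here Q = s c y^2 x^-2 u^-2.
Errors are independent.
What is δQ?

8.25e-06

Q is a product of powers, so relative uncertainties combine in quadrature:
  (1·δs/s)² = (1×0.0710)² = 0.00504;  (1·δc/c)² = (1×0.0661)² = 0.00437;  (2·δy/y)² = (2×0.0330)² = 0.00436;  (-2·δx/x)² = (-2×0.124)² = 0.0616;  (-2·δu/u)² = (-2×0.113)² = 0.0508
δQ/Q = √(0.126) = 0.355
Q = 2.32e-05, so δQ = 0.355 × 2.32e-05 = 8.25e-06.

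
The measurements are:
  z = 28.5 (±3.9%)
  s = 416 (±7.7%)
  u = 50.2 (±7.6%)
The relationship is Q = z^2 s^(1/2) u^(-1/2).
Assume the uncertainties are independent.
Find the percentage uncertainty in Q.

Since Q is a product/quotient, work with relative uncertainties:
  (2·δz/z)² = (2×0.0390)² = 0.00608;  (½·δs/s)² = (0.5×0.0770)² = 0.00148;  (−½·δu/u)² = (-0.5×0.0760)² = 0.00144
δQ/Q = √(0.00901) = 0.0949

9.49%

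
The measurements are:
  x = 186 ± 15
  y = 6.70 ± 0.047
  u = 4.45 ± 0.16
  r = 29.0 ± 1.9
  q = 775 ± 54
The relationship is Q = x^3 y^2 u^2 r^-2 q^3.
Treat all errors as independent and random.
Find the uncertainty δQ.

Products/powers → add relative errors in quadrature, weighted by exponent:
  (3·δx/x)² = (3×0.0806)² = 0.0585;  (2·δy/y)² = (2×0.00701)² = 0.000197;  (2·δu/u)² = (2×0.0360)² = 0.00517;  (-2·δr/r)² = (-2×0.0655)² = 0.0172;  (3·δq/q)² = (3×0.0697)² = 0.0437
δQ/Q = √(0.125) = 0.353
Q = 3.17e+15, so δQ = 0.353 × 3.17e+15 = 1.12e+15.

1.12e+15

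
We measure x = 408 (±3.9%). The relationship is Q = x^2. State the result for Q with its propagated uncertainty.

(1.66 ± 0.130) × 10^5

Q ∝ x^2, so δQ/Q = |2| · δx/x = 2 × 0.0390 = 0.0780.
Q = 1.66e+05, so δQ = 0.0780 × 1.66e+05 = 13000.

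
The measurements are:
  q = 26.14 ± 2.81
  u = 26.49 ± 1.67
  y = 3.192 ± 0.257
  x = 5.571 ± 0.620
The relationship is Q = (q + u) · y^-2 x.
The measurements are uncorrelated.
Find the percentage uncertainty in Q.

20.5%

Let w = q + u = 52.63. δw = √(δq² + δu²) = √(7.90 + 2.79) = 3.27, so δw/w = 0.0621.
Q is then a monomial in w, y, x:
δQ/Q = √((δw/w)² + (-2·δy/y)² + (1·δx/x)²) = √(0.00386 + 0.0259 + 0.0124) = 0.205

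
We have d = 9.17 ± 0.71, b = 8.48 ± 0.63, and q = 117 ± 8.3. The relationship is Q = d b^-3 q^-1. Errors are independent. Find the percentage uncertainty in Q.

24.6%

Q is a product of powers, so relative uncertainties combine in quadrature:
  (1·δd/d)² = (1×0.0774)² = 0.00599;  (-3·δb/b)² = (-3×0.0743)² = 0.0497;  (-1·δq/q)² = (-1×0.0709)² = 0.00503
δQ/Q = √(0.0607) = 0.246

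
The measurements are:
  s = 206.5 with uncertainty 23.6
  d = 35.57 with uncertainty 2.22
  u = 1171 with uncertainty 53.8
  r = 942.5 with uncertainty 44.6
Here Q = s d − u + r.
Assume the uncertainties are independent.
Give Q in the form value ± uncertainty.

Let p = s·d = 7345. δp/p = √((1·δs/s)² + (1·δd/d)²) = √(0.0131 + 0.00390) = 0.130, so δp = 956.
Q = p − u + r: δQ = √(δp² + δu² + δr²) = √(9.15e+05 + 2890 + 1990) = 959
Q = 7117.

7117 ± 959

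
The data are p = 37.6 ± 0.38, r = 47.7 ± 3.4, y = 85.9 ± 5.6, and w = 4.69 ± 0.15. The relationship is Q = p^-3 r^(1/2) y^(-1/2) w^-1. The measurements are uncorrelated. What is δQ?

Relative error in a monomial: (δQ/Q)² = Σ (nᵢ · δxᵢ/xᵢ)².
  (-3·δp/p)² = (-3×0.0101)² = 0.000919;  (½·δr/r)² = (0.5×0.0713)² = 0.00127;  (−½·δy/y)² = (-0.5×0.0652)² = 0.00106;  (-1·δw/w)² = (-1×0.0320)² = 0.00102
δQ/Q = √(0.00427) = 0.0654
Q = 2.99e-06, so δQ = 0.0654 × 2.99e-06 = 1.95e-07.

1.95e-07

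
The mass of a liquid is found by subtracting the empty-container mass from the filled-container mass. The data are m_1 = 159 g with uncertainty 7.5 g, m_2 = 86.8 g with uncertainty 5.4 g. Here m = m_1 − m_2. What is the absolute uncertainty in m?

Absolute uncertainties add in quadrature for a linear combination:
  (δm_1)² = 56.2;  (δm_2)² = 29.2
δm = √(85.4) = 9.24 g

9.24 g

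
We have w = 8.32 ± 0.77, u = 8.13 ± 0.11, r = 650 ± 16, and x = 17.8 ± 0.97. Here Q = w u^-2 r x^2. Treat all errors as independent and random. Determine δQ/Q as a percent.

14.8%

Q is a product of powers, so relative uncertainties combine in quadrature:
  (1·δw/w)² = (1×0.0925)² = 0.00857;  (-2·δu/u)² = (-2×0.0135)² = 0.000732;  (1·δr/r)² = (1×0.0246)² = 0.000606;  (2·δx/x)² = (2×0.0545)² = 0.0119
δQ/Q = √(0.0218) = 0.148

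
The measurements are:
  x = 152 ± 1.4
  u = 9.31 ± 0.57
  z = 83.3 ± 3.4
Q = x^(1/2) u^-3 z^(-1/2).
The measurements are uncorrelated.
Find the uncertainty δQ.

Q is a product of powers, so relative uncertainties combine in quadrature:
  (½·δx/x)² = (0.5×0.00921)² = 2.12e-05;  (-3·δu/u)² = (-3×0.0612)² = 0.0337;  (−½·δz/z)² = (-0.5×0.0408)² = 0.000416
δQ/Q = √(0.0342) = 0.185
Q = 0.00167, so δQ = 0.185 × 0.00167 = 0.000309.

0.000309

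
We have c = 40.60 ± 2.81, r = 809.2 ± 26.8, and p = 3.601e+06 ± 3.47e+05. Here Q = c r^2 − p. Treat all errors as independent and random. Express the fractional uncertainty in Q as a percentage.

Let w = c·r^2 = 2.659e+07. δw/w = √((1·δc/c)² + (2·δr/r)²) = √(0.00479 + 0.00439) = 0.0958, so δw = 2.55e+06.
Q = w − p: δQ = √(δw² + δp²) = √(6.49e+12 + 1.2e+11) = 2.57e+06
Q = 2.298e+07, so δQ/Q = 2.57e+06/2.298e+07 = 0.112.

11.2%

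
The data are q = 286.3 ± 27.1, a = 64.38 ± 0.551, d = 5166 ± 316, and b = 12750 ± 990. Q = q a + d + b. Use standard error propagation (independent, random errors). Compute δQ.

2040

Let p = q·a = 18430. δp/p = √((1·δq/q)² + (1·δa/a)²) = √(0.00896 + 7.32e-05) = 0.0950, so δp = 1750.
Q = p + d + b: δQ = √(δp² + δd² + δb²) = √(3.07e+06 + 99900 + 9.8e+05) = 2040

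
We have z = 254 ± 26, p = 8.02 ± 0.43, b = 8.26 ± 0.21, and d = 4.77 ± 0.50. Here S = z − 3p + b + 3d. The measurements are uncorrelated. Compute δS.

26.1

Each term contributes (cᵢ δxᵢ)² to (δS)²:
  (δz)² = 676;  (3·δp)² = 1.66;  (δb)² = 0.0441;  (3·δd)² = 2.25
δS = √(680) = 26.1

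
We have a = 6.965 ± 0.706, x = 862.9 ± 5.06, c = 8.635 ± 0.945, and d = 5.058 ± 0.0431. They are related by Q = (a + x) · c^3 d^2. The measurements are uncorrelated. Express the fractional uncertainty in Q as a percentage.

32.9%

Let u = a + x = 869.9. δu = √(δa² + δx²) = √(0.498 + 25.6) = 5.11, so δu/u = 0.00587.
Q is then a monomial in u, c, d:
δQ/Q = √((δu/u)² + (3·δc/c)² + (2·δd/d)²) = √(3.45e-05 + 0.108 + 0.000290) = 0.329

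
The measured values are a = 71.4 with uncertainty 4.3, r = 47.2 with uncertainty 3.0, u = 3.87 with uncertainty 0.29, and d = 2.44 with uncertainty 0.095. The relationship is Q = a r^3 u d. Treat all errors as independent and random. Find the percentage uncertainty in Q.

Each factor contributes (exponent × relative error)² to (δQ/Q)²:
  (1·δa/a)² = (1×0.0602)² = 0.00363;  (3·δr/r)² = (3×0.0636)² = 0.0364;  (1·δu/u)² = (1×0.0749)² = 0.00562;  (1·δd/d)² = (1×0.0389)² = 0.00152
δQ/Q = √(0.0471) = 0.217

21.7%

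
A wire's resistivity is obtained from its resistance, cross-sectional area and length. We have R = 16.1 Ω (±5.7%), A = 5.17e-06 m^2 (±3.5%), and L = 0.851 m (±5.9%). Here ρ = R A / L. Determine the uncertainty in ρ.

Relative error in a monomial: (δρ/ρ)² = Σ (nᵢ · δxᵢ/xᵢ)².
  (1·δR/R)² = (1×0.0570)² = 0.00325;  (1·δA/A)² = (1×0.0350)² = 0.00123;  (-1·δL/L)² = (-1×0.0590)² = 0.00348
δρ/ρ = √(0.00796) = 0.0892
ρ = 9.78e-05 Ω·m, so δρ = 0.0892 × 9.78e-05 = 8.72e-06 Ω·m.

8.72e-06 Ω·m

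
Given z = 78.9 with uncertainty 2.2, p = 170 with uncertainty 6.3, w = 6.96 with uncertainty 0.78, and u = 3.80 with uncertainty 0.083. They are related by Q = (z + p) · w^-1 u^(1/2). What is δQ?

Let h = z + p = 249. δh = √(δz² + δp²) = √(4.84 + 39.7) = 6.67, so δh/h = 0.0268.
Q is then a monomial in h, w, u:
δQ/Q = √((δh/h)² + (-1·δw/w)² + (½·δu/u)²) = √(0.000719 + 0.0126 + 0.000119) = 0.116
Q = 69.7, so δQ = 0.116 × 69.7 = 8.07.

8.07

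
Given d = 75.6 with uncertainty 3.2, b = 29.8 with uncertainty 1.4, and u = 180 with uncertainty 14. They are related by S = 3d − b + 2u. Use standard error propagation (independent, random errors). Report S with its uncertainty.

Absolute uncertainties add in quadrature for a linear combination:
  (3·δd)² = 92.2;  (δb)² = 1.96;  (2·δu)² = 784
δS = √(878) = 29.6
S = 557.

557 ± 29.6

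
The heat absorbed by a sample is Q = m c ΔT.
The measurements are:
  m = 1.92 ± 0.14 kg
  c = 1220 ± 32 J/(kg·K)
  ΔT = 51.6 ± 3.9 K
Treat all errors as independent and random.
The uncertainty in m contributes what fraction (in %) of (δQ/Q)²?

45.4%

(δQ/Q)² = (1·δm/m)² + (1·δc/c)² + (1·δΔT/ΔT)²
  m term: (1×0.0729)² = 0.00532
  c term: (1×0.0262)² = 0.000688
  ΔT term: (1×0.0756)² = 0.00571
Total = 0.0117. Share from m = 0.00532/0.0117 = 0.454.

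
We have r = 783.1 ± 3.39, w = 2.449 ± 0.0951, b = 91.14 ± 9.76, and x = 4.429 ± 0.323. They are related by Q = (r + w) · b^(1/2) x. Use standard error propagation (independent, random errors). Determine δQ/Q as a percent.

Let u = r + w = 785.5. δu = √(δr² + δw²) = √(11.5 + 0.00904) = 3.39, so δu/u = 0.00432.
Q is then a monomial in u, b, x:
δQ/Q = √((δu/u)² + (½·δb/b)² + (1·δx/x)²) = √(1.86e-05 + 0.00287 + 0.00532) = 0.0906

9.06%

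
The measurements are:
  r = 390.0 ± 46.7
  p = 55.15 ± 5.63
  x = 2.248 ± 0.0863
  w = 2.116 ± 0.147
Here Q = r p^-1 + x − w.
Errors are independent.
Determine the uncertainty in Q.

Let h = r·p^-1 = 7.072. δh/h = √((1·δr/r)² + (-1·δp/p)²) = √(0.0143 + 0.0104) = 0.157, so δh = 1.11.
Q = h + x − w: δQ = √(δh² + δx² + δw²) = √(1.24 + 0.00745 + 0.0216) = 1.13

1.13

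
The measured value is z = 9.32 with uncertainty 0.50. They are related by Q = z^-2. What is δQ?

Q ∝ z^-2, so δQ/Q = |-2| · δz/z = 2 × 0.0536 = 0.107.
Q = 0.0115, so δQ = 0.107 × 0.0115 = 0.00124.

0.00124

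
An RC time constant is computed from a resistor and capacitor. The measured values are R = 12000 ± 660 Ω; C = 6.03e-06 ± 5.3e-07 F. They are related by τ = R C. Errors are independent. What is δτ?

For a monomial τ ∝ R, C, fractional errors add in quadrature:
  (1·δR/R)² = (1×0.0550)² = 0.00302;  (1·δC/C)² = (1×0.0879)² = 0.00773
δτ/τ = √(0.0108) = 0.104
τ = 0.0724 s, so δτ = 0.104 × 0.0724 = 0.00750 s.

0.00750 s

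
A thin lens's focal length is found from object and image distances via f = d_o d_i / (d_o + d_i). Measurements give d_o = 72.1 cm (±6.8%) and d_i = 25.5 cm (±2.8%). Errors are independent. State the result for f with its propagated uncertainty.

18.8 ± 0.514 cm

∂f/∂d_o = (d_i/(d_o+d_i))² = 0.0683;  ∂f/∂d_i = (d_o/(d_o+d_i))² = 0.546
δf = √((∂f/∂d_o · δd_o)² + (∂f/∂d_i · δd_i)²) = √(0.112 + 0.152) = 0.514 cm
f = 18.8 cm.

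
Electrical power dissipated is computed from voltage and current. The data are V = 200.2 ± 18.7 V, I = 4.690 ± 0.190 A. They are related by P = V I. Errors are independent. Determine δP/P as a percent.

10.2%

Relative error in a monomial: (δP/P)² = Σ (nᵢ · δxᵢ/xᵢ)².
  (1·δV/V)² = (1×0.0934)² = 0.00872;  (1·δI/I)² = (1×0.0405)² = 0.00164
δP/P = √(0.0104) = 0.102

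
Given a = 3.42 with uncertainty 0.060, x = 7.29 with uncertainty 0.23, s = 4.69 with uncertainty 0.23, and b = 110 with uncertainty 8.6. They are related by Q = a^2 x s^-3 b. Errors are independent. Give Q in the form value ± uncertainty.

90.9 ± 15.7

Relative error in a monomial: (δQ/Q)² = Σ (nᵢ · δxᵢ/xᵢ)².
  (2·δa/a)² = (2×0.0175)² = 0.00123;  (1·δx/x)² = (1×0.0316)² = 0.000995;  (-3·δs/s)² = (-3×0.0490)² = 0.0216;  (1·δb/b)² = (1×0.0782)² = 0.00611
δQ/Q = √(0.0300) = 0.173
Q = 90.9, so δQ = 0.173 × 90.9 = 15.7.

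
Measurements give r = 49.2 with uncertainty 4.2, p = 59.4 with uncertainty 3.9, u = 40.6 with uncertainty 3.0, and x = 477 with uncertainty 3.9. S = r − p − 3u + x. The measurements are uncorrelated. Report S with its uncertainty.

345 ± 11.4

For a sum/difference, combine absolute errors in quadrature:
  (δr)² = 17.6;  (δp)² = 15.2;  (3·δu)² = 81.0;  (δx)² = 15.2
δS = √(129) = 11.4
S = 345.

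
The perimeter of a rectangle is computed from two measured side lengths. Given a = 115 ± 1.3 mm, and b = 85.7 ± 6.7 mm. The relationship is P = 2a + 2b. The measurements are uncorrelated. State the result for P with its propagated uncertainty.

401 ± 13.6 mm

Absolute uncertainties add in quadrature for a linear combination:
  (2·δa)² = 6.76;  (2·δb)² = 180
δP = √(186) = 13.6 mm
P = 401 mm.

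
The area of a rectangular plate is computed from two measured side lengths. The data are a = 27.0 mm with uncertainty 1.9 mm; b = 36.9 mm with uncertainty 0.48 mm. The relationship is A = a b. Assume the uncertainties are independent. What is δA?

Products/powers → add relative errors in quadrature, weighted by exponent:
  (1·δa/a)² = (1×0.0704)² = 0.00495;  (1·δb/b)² = (1×0.0130)² = 0.000169
δA/A = √(0.00512) = 0.0716
A = 996 mm^2, so δA = 0.0716 × 996 = 71.3 mm^2.

71.3 mm^2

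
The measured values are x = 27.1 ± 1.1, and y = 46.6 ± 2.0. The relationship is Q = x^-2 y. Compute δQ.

Each factor contributes (exponent × relative error)² to (δQ/Q)²:
  (-2·δx/x)² = (-2×0.0406)² = 0.00659;  (1·δy/y)² = (1×0.0429)² = 0.00184
δQ/Q = √(0.00843) = 0.0918
Q = 0.0635, so δQ = 0.0918 × 0.0635 = 0.00583.

0.00583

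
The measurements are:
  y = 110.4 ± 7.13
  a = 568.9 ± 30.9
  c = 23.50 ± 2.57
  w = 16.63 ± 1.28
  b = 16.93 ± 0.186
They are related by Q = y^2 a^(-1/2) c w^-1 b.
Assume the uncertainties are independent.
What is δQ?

Since Q is a product/quotient, work with relative uncertainties:
  (2·δy/y)² = (2×0.0646)² = 0.0167;  (−½·δa/a)² = (-0.5×0.0543)² = 0.000738;  (1·δc/c)² = (1×0.109)² = 0.0120;  (-1·δw/w)² = (-1×0.0770)² = 0.00592;  (1·δb/b)² = (1×0.0110)² = 0.000121
δQ/Q = √(0.0354) = 0.188
Q = 12230, so δQ = 0.188 × 12230 = 2300.

2300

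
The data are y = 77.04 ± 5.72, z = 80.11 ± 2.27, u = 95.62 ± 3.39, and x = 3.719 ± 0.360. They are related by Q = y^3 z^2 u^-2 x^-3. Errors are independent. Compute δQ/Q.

0.377

Since Q is a product/quotient, work with relative uncertainties:
  (3·δy/y)² = (3×0.0742)² = 0.0496;  (2·δz/z)² = (2×0.0283)² = 0.00321;  (-2·δu/u)² = (-2×0.0355)² = 0.00503;  (-3·δx/x)² = (-3×0.0968)² = 0.0843
δQ/Q = √(0.142) = 0.377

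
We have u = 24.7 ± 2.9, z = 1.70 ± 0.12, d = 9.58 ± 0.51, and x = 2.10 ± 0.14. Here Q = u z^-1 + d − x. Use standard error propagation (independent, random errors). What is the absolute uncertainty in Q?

2.06

Let p = u·z^-1 = 14.5. δp/p = √((1·δu/u)² + (-1·δz/z)²) = √(0.0138 + 0.00498) = 0.137, so δp = 1.99.
Q = p + d − x: δQ = √(δp² + δd² + δx²) = √(3.96 + 0.260 + 0.0196) = 2.06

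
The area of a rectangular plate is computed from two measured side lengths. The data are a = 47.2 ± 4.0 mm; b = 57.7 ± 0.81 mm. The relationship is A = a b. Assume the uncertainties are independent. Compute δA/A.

A is a product of powers, so relative uncertainties combine in quadrature:
  (1·δa/a)² = (1×0.0847)² = 0.00718;  (1·δb/b)² = (1×0.0140)² = 0.000197
δA/A = √(0.00738) = 0.0859

0.0859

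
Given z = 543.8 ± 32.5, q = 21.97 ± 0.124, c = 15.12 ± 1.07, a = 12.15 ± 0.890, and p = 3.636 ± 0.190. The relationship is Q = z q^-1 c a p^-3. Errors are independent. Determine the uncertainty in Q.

18.6

Products/powers → add relative errors in quadrature, weighted by exponent:
  (1·δz/z)² = (1×0.0598)² = 0.00357;  (-1·δq/q)² = (-1×0.00564)² = 3.19e-05;  (1·δc/c)² = (1×0.0708)² = 0.00501;  (1·δa/a)² = (1×0.0733)² = 0.00537;  (-3·δp/p)² = (-3×0.0523)² = 0.0246
δQ/Q = √(0.0386) = 0.196
Q = 94.59, so δQ = 0.196 × 94.59 = 18.6.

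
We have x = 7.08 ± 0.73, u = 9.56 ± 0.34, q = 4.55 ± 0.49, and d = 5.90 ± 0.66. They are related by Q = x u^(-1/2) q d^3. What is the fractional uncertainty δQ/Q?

0.368

Each factor contributes (exponent × relative error)² to (δQ/Q)²:
  (1·δx/x)² = (1×0.103)² = 0.0106;  (−½·δu/u)² = (-0.5×0.0356)² = 0.000316;  (1·δq/q)² = (1×0.108)² = 0.0116;  (3·δd/d)² = (3×0.112)² = 0.113
δQ/Q = √(0.135) = 0.368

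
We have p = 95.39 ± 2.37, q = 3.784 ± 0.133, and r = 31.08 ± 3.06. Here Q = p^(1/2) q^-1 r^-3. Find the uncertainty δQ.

Q is a product of powers, so relative uncertainties combine in quadrature:
  (½·δp/p)² = (0.5×0.0248)² = 0.000154;  (-1·δq/q)² = (-1×0.0351)² = 0.00124;  (-3·δr/r)² = (-3×0.0985)² = 0.0872
δQ/Q = √(0.0886) = 0.298
Q = 8.597e-05, so δQ = 0.298 × 8.597e-05 = 2.56e-05.

2.56e-05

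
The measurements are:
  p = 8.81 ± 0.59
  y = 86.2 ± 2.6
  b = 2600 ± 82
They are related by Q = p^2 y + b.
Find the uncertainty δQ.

Let w = p^2·y = 6690. δw/w = √((2·δp/p)² + (1·δy/y)²) = √(0.0179 + 0.000910) = 0.137, so δw = 919.
Q = w + b: δQ = √(δw² + δb²) = √(8.44e+05 + 6720) = 922

922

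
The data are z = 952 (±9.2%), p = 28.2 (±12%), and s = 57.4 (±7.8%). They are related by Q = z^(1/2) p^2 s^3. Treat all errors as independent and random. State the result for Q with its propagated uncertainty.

(4.64 ± 1.57) × 10^9

Q is a product of powers, so relative uncertainties combine in quadrature:
  (½·δz/z)² = (0.5×0.0920)² = 0.00212;  (2·δp/p)² = (2×0.120)² = 0.0576;  (3·δs/s)² = (3×0.0780)² = 0.0548
δQ/Q = √(0.114) = 0.338
Q = 4.64e+09, so δQ = 0.338 × 4.64e+09 = 1.57e+09.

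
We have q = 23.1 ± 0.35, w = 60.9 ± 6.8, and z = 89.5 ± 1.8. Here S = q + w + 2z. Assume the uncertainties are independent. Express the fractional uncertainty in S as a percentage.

2.93%

S is a linear combination, so absolute uncertainties add in quadrature:
  (δq)² = 0.122;  (δw)² = 46.2;  (2·δz)² = 13.0
δS = √(59.3) = 7.70
S = 263, so δS/S = 7.70/263 = 0.0293.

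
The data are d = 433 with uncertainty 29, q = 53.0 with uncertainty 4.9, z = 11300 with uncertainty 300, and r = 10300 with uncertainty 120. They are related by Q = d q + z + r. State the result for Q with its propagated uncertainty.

Let p = d·q = 22900. δp/p = √((1·δd/d)² + (1·δq/q)²) = √(0.00449 + 0.00855) = 0.114, so δp = 2620.
Q = p + z + r: δQ = √(δp² + δz² + δr²) = √(6.86e+06 + 90000 + 14400) = 2640
Q = 44500.

44500 ± 2640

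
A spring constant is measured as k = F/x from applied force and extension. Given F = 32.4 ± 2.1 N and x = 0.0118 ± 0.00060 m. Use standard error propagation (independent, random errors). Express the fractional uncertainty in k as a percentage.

8.24%

Products/powers → add relative errors in quadrature, weighted by exponent:
  (1·δF/F)² = (1×0.0648)² = 0.00420;  (-1·δx/x)² = (-1×0.0508)² = 0.00259
δk/k = √(0.00679) = 0.0824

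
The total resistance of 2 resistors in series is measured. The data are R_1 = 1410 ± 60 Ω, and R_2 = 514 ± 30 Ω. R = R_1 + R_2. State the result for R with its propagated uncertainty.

R is a linear combination, so absolute uncertainties add in quadrature:
  (δR_1)² = 3600;  (δR_2)² = 900
δR = √(4500) = 67.1 Ω
R = 1920 Ω.

1920 ± 67.1 Ω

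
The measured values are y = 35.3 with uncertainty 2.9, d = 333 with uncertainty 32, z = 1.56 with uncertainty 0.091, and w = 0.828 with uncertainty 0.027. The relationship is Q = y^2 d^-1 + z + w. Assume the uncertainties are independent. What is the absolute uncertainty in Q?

Let p = y^2·d^-1 = 3.74. δp/p = √((2·δy/y)² + (-1·δd/d)²) = √(0.0270 + 0.00923) = 0.190, so δp = 0.712.
Q = p + z + w: δQ = √(δp² + δz² + δw²) = √(0.507 + 0.00828 + 0.000729) = 0.719

0.719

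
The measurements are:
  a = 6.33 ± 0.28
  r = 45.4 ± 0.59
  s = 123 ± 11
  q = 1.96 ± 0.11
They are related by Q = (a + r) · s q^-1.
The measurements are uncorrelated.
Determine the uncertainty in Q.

345

Let u = a + r = 51.7. δu = √(δa² + δr²) = √(0.0784 + 0.348) = 0.653, so δu/u = 0.0126.
Q is then a monomial in u, s, q:
δQ/Q = √((δu/u)² + (1·δs/s)² + (-1·δq/q)²) = √(0.000159 + 0.00800 + 0.00315) = 0.106
Q = 3250, so δQ = 0.106 × 3250 = 345.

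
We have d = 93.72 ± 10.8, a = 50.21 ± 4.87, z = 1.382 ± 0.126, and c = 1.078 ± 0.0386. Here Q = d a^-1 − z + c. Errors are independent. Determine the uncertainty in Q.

Let p = d·a^-1 = 1.867. δp/p = √((1·δd/d)² + (-1·δa/a)²) = √(0.0133 + 0.00941) = 0.151, so δp = 0.281.
Q = p − z + c: δQ = √(δp² + δz² + δc²) = √(0.0790 + 0.0159 + 0.00149) = 0.310

0.310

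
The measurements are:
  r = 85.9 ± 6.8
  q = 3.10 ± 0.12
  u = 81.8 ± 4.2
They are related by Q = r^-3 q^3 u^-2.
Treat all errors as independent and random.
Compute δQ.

Relative error in a monomial: (δQ/Q)² = Σ (nᵢ · δxᵢ/xᵢ)².
  (-3·δr/r)² = (-3×0.0792)² = 0.0564;  (3·δq/q)² = (3×0.0387)² = 0.0135;  (-2·δu/u)² = (-2×0.0513)² = 0.0105
δQ/Q = √(0.0804) = 0.284
Q = 7.02e-09, so δQ = 0.284 × 7.02e-09 = 1.99e-09.

1.99e-09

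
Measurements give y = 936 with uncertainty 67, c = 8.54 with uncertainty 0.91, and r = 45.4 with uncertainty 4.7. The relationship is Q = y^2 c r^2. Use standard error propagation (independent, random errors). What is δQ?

Q is a product of powers, so relative uncertainties combine in quadrature:
  (2·δy/y)² = (2×0.0716)² = 0.0205;  (1·δc/c)² = (1×0.107)² = 0.0114;  (2·δr/r)² = (2×0.104)² = 0.0429
δQ/Q = √(0.0747) = 0.273
Q = 1.54e+10, so δQ = 0.273 × 1.54e+10 = 4.22e+09.

4.22e+09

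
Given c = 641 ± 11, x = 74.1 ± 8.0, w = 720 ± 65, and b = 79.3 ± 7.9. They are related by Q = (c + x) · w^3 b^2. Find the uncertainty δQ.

Let u = c + x = 715. δu = √(δc² + δx²) = √(121 + 64.0) = 13.6, so δu/u = 0.0190.
Q is then a monomial in u, w, b:
δQ/Q = √((δu/u)² + (3·δw/w)² + (2·δb/b)²) = √(0.000362 + 0.0734 + 0.0397) = 0.337
Q = 1.68e+15, so δQ = 0.337 × 1.68e+15 = 5.65e+14.

5.65e+14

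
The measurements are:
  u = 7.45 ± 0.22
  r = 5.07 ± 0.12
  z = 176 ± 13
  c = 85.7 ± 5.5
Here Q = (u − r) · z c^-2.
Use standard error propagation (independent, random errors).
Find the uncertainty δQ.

Let w = u − r = 2.38. δw = √(δu² + δr²) = √(0.0484 + 0.0144) = 0.251, so δw/w = 0.105.
Q is then a monomial in w, z, c:
δQ/Q = √((δw/w)² + (1·δz/z)² + (-2·δc/c)²) = √(0.0111 + 0.00546 + 0.0165) = 0.182
Q = 0.0570, so δQ = 0.182 × 0.0570 = 0.0104.

0.0104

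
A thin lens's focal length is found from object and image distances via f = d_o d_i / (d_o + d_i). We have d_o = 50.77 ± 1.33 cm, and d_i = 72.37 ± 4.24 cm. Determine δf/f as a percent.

2.86%

∂f/∂d_o = (d_i/(d_o+d_i))² = 0.345;  ∂f/∂d_i = (d_o/(d_o+d_i))² = 0.170
δf = √((∂f/∂d_o · δd_o)² + (∂f/∂d_i · δd_i)²) = √(0.211 + 0.519) = 0.855 cm
f = 29.84 cm, so δf/f = 0.855/29.84 = 0.0286.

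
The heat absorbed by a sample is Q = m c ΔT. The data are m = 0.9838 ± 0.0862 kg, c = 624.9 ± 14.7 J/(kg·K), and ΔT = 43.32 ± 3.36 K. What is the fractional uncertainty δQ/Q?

0.119

Q is a product of powers, so relative uncertainties combine in quadrature:
  (1·δm/m)² = (1×0.0876)² = 0.00768;  (1·δc/c)² = (1×0.0235)² = 0.000553;  (1·δΔT/ΔT)² = (1×0.0776)² = 0.00602
δQ/Q = √(0.0142) = 0.119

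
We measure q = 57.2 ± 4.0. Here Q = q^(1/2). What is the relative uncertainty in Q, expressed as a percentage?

3.50%

Q ∝ q^(1/2), so δQ/Q = |½| · δq/q = 0.5 × 0.0699 = 0.0350.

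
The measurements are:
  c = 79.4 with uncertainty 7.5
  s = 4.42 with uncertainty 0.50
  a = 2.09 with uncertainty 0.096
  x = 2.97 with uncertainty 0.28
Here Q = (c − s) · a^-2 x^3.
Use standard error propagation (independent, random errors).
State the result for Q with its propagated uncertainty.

Let u = c − s = 75.0. δu = √(δc² + δs²) = √(56.2 + 0.250) = 7.52, so δu/u = 0.100.
Q is then a monomial in u, a, x:
δQ/Q = √((δu/u)² + (-2·δa/a)² + (3·δx/x)²) = √(0.0100 + 0.00844 + 0.0800) = 0.314
Q = 450, so δQ = 0.314 × 450 = 141.

450 ± 141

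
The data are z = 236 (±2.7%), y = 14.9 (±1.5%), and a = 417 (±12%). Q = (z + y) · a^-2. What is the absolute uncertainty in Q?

0.000348

Let u = z + y = 251. δu = √(δz² + δy²) = √(40.6 + 0.0500) = 6.38, so δu/u = 0.0254.
Q is then a monomial in u, a:
δQ/Q = √((δu/u)² + (-2·δa/a)²) = √(0.000646 + 0.0576) = 0.241
Q = 0.00144, so δQ = 0.241 × 0.00144 = 0.000348.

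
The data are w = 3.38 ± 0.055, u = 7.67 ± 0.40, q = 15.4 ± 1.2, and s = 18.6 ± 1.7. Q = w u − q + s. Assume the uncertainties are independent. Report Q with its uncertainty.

29.1 ± 2.52

Let p = w·u = 25.9. δp/p = √((1·δw/w)² + (1·δu/u)²) = √(0.000265 + 0.00272) = 0.0546, so δp = 1.42.
Q = p − q + s: δQ = √(δp² + δq² + δs²) = √(2.01 + 1.44 + 2.89) = 2.52
Q = 29.1.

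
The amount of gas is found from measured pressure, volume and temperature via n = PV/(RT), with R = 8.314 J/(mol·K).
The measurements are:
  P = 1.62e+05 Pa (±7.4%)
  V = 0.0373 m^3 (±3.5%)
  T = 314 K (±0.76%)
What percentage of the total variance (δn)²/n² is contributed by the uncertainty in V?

(δn/n)² = (1·δP/P)² + (1·δV/V)² + (-1·δT/T)²
  P term: (1×0.0740)² = 0.00548
  V term: (1×0.0350)² = 0.00123
  T term: (-1×0.00760)² = 5.78e-05
Total = 0.00676. Share from V = 0.00123/0.00676 = 0.181.

18.1%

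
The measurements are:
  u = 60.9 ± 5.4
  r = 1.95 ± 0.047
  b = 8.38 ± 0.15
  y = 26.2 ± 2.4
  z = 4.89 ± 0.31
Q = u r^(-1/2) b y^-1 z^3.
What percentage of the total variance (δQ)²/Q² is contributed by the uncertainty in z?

(δQ/Q)² = (1·δu/u)² + (−½·δr/r)² + (1·δb/b)² + (-1·δy/y)² + (3·δz/z)²
  u term: (1×0.0887)² = 0.00786
  r term: (-0.5×0.0241)² = 0.000145
  b term: (1×0.0179)² = 0.000320
  y term: (-1×0.0916)² = 0.00839
  z term: (3×0.0634)² = 0.0362
Total = 0.0529. Share from z = 0.0362/0.0529 = 0.684.

68.4%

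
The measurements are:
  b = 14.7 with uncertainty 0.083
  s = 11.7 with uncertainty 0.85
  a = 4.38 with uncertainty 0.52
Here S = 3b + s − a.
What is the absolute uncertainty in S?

Sums and differences: (δS)² = Σ (cᵢ δxᵢ)².
  (3·δb)² = 0.0620;  (δs)² = 0.722;  (δa)² = 0.270
δS = √(1.05) = 1.03

1.03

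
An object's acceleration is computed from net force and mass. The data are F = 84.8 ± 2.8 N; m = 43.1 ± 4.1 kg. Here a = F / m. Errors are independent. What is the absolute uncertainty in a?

a is a product of powers, so relative uncertainties combine in quadrature:
  (1·δF/F)² = (1×0.0330)² = 0.00109;  (-1·δm/m)² = (-1×0.0951)² = 0.00905
δa/a = √(0.0101) = 0.101
a = 1.97 m/s^2, so δa = 0.101 × 1.97 = 0.198 m/s^2.

0.198 m/s^2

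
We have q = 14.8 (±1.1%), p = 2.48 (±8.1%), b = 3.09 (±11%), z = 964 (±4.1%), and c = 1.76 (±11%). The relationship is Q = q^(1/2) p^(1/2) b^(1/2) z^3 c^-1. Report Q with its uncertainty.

(5.42 ± 0.969) × 10^9

Each factor contributes (exponent × relative error)² to (δQ/Q)²:
  (½·δq/q)² = (0.5×0.0110)² = 3.03e-05;  (½·δp/p)² = (0.5×0.0810)² = 0.00164;  (½·δb/b)² = (0.5×0.110)² = 0.00302;  (3·δz/z)² = (3×0.0410)² = 0.0151;  (-1·δc/c)² = (-1×0.110)² = 0.0121
δQ/Q = √(0.0319) = 0.179
Q = 5.42e+09, so δQ = 0.179 × 5.42e+09 = 9.69e+08.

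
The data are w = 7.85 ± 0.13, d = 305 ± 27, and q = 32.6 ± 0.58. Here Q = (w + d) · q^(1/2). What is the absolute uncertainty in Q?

Let u = w + d = 313. δu = √(δw² + δd²) = √(0.0169 + 729) = 27.0, so δu/u = 0.0863.
Q is then a monomial in u, q:
δQ/Q = √((δu/u)² + (½·δq/q)²) = √(0.00745 + 7.91e-05) = 0.0868
Q = 1790, so δQ = 0.0868 × 1790 = 155.

155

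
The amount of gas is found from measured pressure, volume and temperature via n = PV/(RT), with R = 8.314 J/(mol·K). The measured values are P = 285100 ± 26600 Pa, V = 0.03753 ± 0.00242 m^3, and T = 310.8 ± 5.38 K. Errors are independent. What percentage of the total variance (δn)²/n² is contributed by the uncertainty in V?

31.6%

(δn/n)² = (1·δP/P)² + (1·δV/V)² + (-1·δT/T)²
  P term: (1×0.0933)² = 0.00871
  V term: (1×0.0645)² = 0.00416
  T term: (-1×0.0173)² = 0.000300
Total = 0.0132. Share from V = 0.00416/0.0132 = 0.316.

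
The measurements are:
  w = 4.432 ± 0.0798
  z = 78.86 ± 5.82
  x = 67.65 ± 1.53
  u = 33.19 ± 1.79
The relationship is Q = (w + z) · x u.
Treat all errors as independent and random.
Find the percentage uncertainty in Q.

9.11%

Let h = w + z = 83.29. δh = √(δw² + δz²) = √(0.00637 + 33.9) = 5.82, so δh/h = 0.0699.
Q is then a monomial in h, x, u:
δQ/Q = √((δh/h)² + (1·δx/x)² + (1·δu/u)²) = √(0.00488 + 0.000512 + 0.00291) = 0.0911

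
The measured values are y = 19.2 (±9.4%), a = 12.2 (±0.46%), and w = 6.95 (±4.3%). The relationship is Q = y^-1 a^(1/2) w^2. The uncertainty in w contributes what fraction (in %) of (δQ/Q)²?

45.5%

(δQ/Q)² = (-1·δy/y)² + (½·δa/a)² + (2·δw/w)²
  y term: (-1×0.0940)² = 0.00884
  a term: (0.5×0.00460)² = 5.29e-06
  w term: (2×0.0430)² = 0.00740
Total = 0.0162. Share from w = 0.00740/0.0162 = 0.455.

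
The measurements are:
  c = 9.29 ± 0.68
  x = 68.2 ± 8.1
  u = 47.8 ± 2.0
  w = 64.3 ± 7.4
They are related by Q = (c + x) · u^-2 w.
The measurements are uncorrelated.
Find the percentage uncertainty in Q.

Let h = c + x = 77.5. δh = √(δc² + δx²) = √(0.462 + 65.6) = 8.13, so δh/h = 0.105.
Q is then a monomial in h, u, w:
δQ/Q = √((δh/h)² + (-2·δu/u)² + (1·δw/w)²) = √(0.0110 + 0.00700 + 0.0132) = 0.177

17.7%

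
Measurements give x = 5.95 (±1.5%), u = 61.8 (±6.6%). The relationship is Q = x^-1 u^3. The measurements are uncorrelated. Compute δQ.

For a monomial Q ∝ x^-1, u^3, fractional errors add in quadrature:
  (-1·δx/x)² = (-1×0.0150)² = 0.000225;  (3·δu/u)² = (3×0.0660)² = 0.0392
δQ/Q = √(0.0394) = 0.199
Q = 39700, so δQ = 0.199 × 39700 = 7880.

7880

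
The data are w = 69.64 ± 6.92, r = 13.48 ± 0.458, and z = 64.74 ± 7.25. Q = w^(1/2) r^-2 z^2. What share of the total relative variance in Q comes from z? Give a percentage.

87.6%

(δQ/Q)² = (½·δw/w)² + (-2·δr/r)² + (2·δz/z)²
  w term: (0.5×0.0994)² = 0.00247
  r term: (-2×0.0340)² = 0.00462
  z term: (2×0.112)² = 0.0502
Total = 0.0572. Share from z = 0.0502/0.0572 = 0.876.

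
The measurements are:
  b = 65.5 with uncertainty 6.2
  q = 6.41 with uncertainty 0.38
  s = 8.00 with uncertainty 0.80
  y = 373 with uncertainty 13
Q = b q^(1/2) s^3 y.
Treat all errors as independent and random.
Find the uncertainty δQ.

1.01e+07

Relative error in a monomial: (δQ/Q)² = Σ (nᵢ · δxᵢ/xᵢ)².
  (1·δb/b)² = (1×0.0947)² = 0.00896;  (½·δq/q)² = (0.5×0.0593)² = 0.000879;  (3·δs/s)² = (3×0.100)² = 0.0900;  (1·δy/y)² = (1×0.0349)² = 0.00121
δQ/Q = √(0.101) = 0.318
Q = 3.17e+07, so δQ = 0.318 × 3.17e+07 = 1.01e+07.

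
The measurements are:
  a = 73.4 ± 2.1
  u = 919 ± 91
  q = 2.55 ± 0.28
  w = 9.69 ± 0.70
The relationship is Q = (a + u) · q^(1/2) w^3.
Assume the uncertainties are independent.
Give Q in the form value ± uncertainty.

Let h = a + u = 992. δh = √(δa² + δu²) = √(4.41 + 8280) = 91.0, so δh/h = 0.0917.
Q is then a monomial in h, q, w:
δQ/Q = √((δh/h)² + (½·δq/q)² + (3·δw/w)²) = √(0.00841 + 0.00301 + 0.0470) = 0.242
Q = 1.44e+06, so δQ = 0.242 × 1.44e+06 = 3.48e+05.

(1.44 ± 0.348) × 10^6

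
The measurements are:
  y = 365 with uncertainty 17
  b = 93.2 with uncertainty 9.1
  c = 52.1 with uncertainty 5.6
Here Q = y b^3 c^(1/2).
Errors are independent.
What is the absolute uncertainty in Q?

6.43e+08

For a monomial Q ∝ y, b^3, c^(1/2), fractional errors add in quadrature:
  (1·δy/y)² = (1×0.0466)² = 0.00217;  (3·δb/b)² = (3×0.0976)² = 0.0858;  (½·δc/c)² = (0.5×0.107)² = 0.00289
δQ/Q = √(0.0909) = 0.301
Q = 2.13e+09, so δQ = 0.301 × 2.13e+09 = 6.43e+08.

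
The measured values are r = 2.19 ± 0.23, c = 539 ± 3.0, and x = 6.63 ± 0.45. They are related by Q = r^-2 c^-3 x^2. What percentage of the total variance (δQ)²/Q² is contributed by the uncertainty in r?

(δQ/Q)² = (-2·δr/r)² + (-3·δc/c)² + (2·δx/x)²
  r term: (-2×0.105)² = 0.0441
  c term: (-3×0.00557)² = 0.000279
  x term: (2×0.0679)² = 0.0184
Total = 0.0628. Share from r = 0.0441/0.0628 = 0.702.

70.2%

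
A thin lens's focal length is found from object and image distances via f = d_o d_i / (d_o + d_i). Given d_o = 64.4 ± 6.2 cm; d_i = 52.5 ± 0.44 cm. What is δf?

1.26 cm

∂f/∂d_o = (d_i/(d_o+d_i))² = 0.202;  ∂f/∂d_i = (d_o/(d_o+d_i))² = 0.303
δf = √((∂f/∂d_o · δd_o)² + (∂f/∂d_i · δd_i)²) = √(1.56 + 0.0178) = 1.26 cm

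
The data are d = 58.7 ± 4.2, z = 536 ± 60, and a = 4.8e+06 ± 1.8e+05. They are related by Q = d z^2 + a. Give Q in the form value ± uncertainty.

(2.17 ± 0.397) × 10^7

Let p = d·z^2 = 1.69e+07. δp/p = √((1·δd/d)² + (2·δz/z)²) = √(0.00512 + 0.0501) = 0.235, so δp = 3.96e+06.
Q = p + a: δQ = √(δp² + δa²) = √(1.57e+13 + 3.24e+10) = 3.97e+06
Q = 2.17e+07.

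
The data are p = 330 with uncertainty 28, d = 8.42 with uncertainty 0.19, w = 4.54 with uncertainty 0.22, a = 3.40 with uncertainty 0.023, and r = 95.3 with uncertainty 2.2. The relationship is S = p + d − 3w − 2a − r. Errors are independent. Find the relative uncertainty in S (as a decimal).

Absolute uncertainties add in quadrature for a linear combination:
  (δp)² = 784;  (δd)² = 0.0361;  (3·δw)² = 0.436;  (2·δa)² = 0.00212;  (δr)² = 4.84
δS = √(789) = 28.1
S = 223, so δS/S = 28.1/223 = 0.126.

0.126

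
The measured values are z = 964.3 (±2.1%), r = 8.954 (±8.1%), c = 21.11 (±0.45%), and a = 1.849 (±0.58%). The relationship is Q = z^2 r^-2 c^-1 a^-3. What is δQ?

14.6

Products/powers → add relative errors in quadrature, weighted by exponent:
  (2·δz/z)² = (2×0.0210)² = 0.00176;  (-2·δr/r)² = (-2×0.0810)² = 0.0262;  (-1·δc/c)² = (-1×0.00450)² = 2.03e-05;  (-3·δa/a)² = (-3×0.00580)² = 0.000303
δQ/Q = √(0.0283) = 0.168
Q = 86.91, so δQ = 0.168 × 86.91 = 14.6.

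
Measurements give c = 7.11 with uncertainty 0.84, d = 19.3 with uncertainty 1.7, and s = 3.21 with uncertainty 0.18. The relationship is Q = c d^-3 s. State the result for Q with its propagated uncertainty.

Products/powers → add relative errors in quadrature, weighted by exponent:
  (1·δc/c)² = (1×0.118)² = 0.0140;  (-3·δd/d)² = (-3×0.0881)² = 0.0698;  (1·δs/s)² = (1×0.0561)² = 0.00314
δQ/Q = √(0.0869) = 0.295
Q = 0.00317, so δQ = 0.295 × 0.00317 = 0.000936.

0.00317 ± 0.000936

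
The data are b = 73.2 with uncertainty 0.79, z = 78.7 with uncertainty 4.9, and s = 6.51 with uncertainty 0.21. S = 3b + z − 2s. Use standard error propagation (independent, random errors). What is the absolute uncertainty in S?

For a sum/difference, combine absolute errors in quadrature:
  (3·δb)² = 5.62;  (δz)² = 24.0;  (2·δs)² = 0.176
δS = √(29.8) = 5.46

5.46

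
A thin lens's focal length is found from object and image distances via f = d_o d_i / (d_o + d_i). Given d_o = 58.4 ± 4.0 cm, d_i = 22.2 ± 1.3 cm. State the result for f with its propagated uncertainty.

∂f/∂d_o = (d_i/(d_o+d_i))² = 0.0759;  ∂f/∂d_i = (d_o/(d_o+d_i))² = 0.525
δf = √((∂f/∂d_o · δd_o)² + (∂f/∂d_i · δd_i)²) = √(0.0921 + 0.466) = 0.747 cm
f = 16.1 cm.

16.1 ± 0.747 cm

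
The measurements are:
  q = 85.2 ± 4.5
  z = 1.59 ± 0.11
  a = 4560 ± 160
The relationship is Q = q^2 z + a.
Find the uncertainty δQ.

1470

Let p = q^2·z = 11500. δp/p = √((2·δq/q)² + (1·δz/z)²) = √(0.0112 + 0.00479) = 0.126, so δp = 1460.
Q = p + a: δQ = √(δp² + δa²) = √(2.12e+06 + 25600) = 1470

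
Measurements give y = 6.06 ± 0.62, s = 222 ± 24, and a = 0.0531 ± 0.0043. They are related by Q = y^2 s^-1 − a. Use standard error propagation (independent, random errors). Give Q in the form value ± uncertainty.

0.112 ± 0.0385

Let p = y^2·s^-1 = 0.165. δp/p = √((2·δy/y)² + (-1·δs/s)²) = √(0.0419 + 0.0117) = 0.231, so δp = 0.0383.
Q = p − a: δQ = √(δp² + δa²) = √(0.00147 + 1.85e-05) = 0.0385
Q = 0.112.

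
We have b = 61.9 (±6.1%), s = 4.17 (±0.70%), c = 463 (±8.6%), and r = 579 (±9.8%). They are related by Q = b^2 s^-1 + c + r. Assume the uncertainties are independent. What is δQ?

Let p = b^2·s^-1 = 919. δp/p = √((2·δb/b)² + (-1·δs/s)²) = √(0.0149 + 4.9e-05) = 0.122, so δp = 112.
Q = p + c + r: δQ = √(δp² + δc² + δr²) = √(12600 + 1590 + 3220) = 132

132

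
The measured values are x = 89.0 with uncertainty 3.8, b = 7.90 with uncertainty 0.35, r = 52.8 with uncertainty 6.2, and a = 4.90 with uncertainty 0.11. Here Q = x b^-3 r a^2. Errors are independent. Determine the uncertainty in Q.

Relative error in a monomial: (δQ/Q)² = Σ (nᵢ · δxᵢ/xᵢ)².
  (1·δx/x)² = (1×0.0427)² = 0.00182;  (-3·δb/b)² = (-3×0.0443)² = 0.0177;  (1·δr/r)² = (1×0.117)² = 0.0138;  (2·δa/a)² = (2×0.0224)² = 0.00202
δQ/Q = √(0.0353) = 0.188
Q = 229, so δQ = 0.188 × 229 = 43.0.

43.0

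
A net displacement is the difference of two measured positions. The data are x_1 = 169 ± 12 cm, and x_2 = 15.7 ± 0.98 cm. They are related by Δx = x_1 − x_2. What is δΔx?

12.0 cm

Δx is a linear combination, so absolute uncertainties add in quadrature:
  (δx_1)² = 144;  (δx_2)² = 0.960
δΔx = √(145) = 12.0 cm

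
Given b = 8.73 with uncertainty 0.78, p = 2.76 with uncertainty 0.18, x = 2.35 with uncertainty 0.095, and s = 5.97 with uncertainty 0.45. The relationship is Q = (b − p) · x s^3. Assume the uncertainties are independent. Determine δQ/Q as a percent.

Let u = b − p = 5.97. δu = √(δb² + δp²) = √(0.608 + 0.0324) = 0.800, so δu/u = 0.134.
Q is then a monomial in u, x, s:
δQ/Q = √((δu/u)² + (1·δx/x)² + (3·δs/s)²) = √(0.0180 + 0.00163 + 0.0511) = 0.266

26.6%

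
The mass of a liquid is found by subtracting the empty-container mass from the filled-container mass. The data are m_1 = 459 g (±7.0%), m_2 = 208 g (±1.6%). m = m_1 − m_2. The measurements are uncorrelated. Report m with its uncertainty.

Absolute uncertainties add in quadrature for a linear combination:
  (δm_1)² = 1030;  (δm_2)² = 11.1
δm = √(1040) = 32.3 g
m = 251 g.

251 ± 32.3 g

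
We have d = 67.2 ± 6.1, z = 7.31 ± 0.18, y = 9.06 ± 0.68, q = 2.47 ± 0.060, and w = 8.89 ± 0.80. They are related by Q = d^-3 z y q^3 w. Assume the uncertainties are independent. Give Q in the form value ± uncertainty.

Since Q is a product/quotient, work with relative uncertainties:
  (-3·δd/d)² = (-3×0.0908)² = 0.0742;  (1·δz/z)² = (1×0.0246)² = 0.000606;  (1·δy/y)² = (1×0.0751)² = 0.00563;  (3·δq/q)² = (3×0.0243)² = 0.00531;  (1·δw/w)² = (1×0.0900)² = 0.00810
δQ/Q = √(0.0938) = 0.306
Q = 0.0292, so δQ = 0.306 × 0.0292 = 0.00895.

0.0292 ± 0.00895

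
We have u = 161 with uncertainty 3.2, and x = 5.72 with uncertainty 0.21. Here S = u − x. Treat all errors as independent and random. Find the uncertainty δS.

3.21

Each term contributes (cᵢ δxᵢ)² to (δS)²:
  (δu)² = 10.2;  (δx)² = 0.0441
δS = √(10.3) = 3.21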